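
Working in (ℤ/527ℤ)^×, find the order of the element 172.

By Lagrange's theorem, ord_527(172) divides φ(527) = φ(17·31) = (17−1)·(31−1) = 16·30 = 480 = 2^5 · 3 · 5.
Divisors of 480: 1, 2, 3, 4, 5, 6, 8, 10, 12, 15, 16, 20, 24, 30, 32, 40, 48, 60, 80, 96, 120, 160, 240, 480.
Check 172^d mod 527 for each divisor in increasing order:
172^1 ≡ 172 (mod 527)
172^2 ≡ 72 (mod 527)
172^3 ≡ 263 (mod 527)
172^4 ≡ 441 (mod 527)
172^5 ≡ 491 (mod 527)
172^6 ≡ 132 (mod 527)
172^8 ≡ 18 (mod 527)
172^10 ≡ 242 (mod 527)
172^12 ≡ 33 (mod 527)
172^15 ≡ 247 (mod 527)
172^16 ≡ 324 (mod 527)
172^20 ≡ 67 (mod 527)
172^24 ≡ 35 (mod 527)
172^30 ≡ 404 (mod 527)
172^32 ≡ 103 (mod 527)
172^40 ≡ 273 (mod 527)
172^48 ≡ 171 (mod 527)
172^60 ≡ 373 (mod 527)
172^80 ≡ 222 (mod 527)
172^96 ≡ 256 (mod 527)
172^120 ≡ 1 (mod 527) ✓
The smallest such exponent is 120, so the order of 172 is 120.

120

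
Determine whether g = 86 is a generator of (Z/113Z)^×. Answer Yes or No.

Yes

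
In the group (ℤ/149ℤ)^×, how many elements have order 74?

36

φ(149) = 149 − 1 = 148 = 2^2 · 37.
In a cyclic group of order 148, there are φ(d) elements of order d for each divisor d of 148, and zero for non-divisors.
74 = 2 · 37 divides 148, and φ(74) = 36.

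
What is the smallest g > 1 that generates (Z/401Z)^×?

3

φ(401) = 401 − 1 = 400 = 2^4 · 5^2.
Test candidates g = 2, 3, … against the prime factors q ∈ {2, 5} of φ(401): g is a generator iff g^(400/q) ≢ 1 for every such q.
g = 2: 2^200 ≡ 1 — hits 1, so not a primitive root.
g = 3: 3^200 ≡ 400; 3^80 ≡ 72 — none is 1, so 3 is a primitive root.
The smallest primitive root modulo 401 is 3.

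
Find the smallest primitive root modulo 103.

5

φ(103) = 103 − 1 = 102 = 2 · 3 · 17.
Test candidates g = 2, 3, … against the prime factors q ∈ {2, 3, 17} of φ(103): g is a generator iff g^(102/q) ≢ 1 for every such q.
g = 2: 2^51 ≡ 1 — hits 1, so not a primitive root.
g = 3: 3^51 ≡ 102; 3^34 ≡ 1 — hits 1, so not a primitive root.
g = 4: 4^51 ≡ 1 — hits 1, so not a primitive root.
g = 5: 5^51 ≡ 102; 5^34 ≡ 56; 5^6 ≡ 72 — none is 1, so 5 is a primitive root.
So 5 is the smallest generator of (Z/103Z)^×.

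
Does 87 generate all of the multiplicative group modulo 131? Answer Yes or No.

Yes

φ(131) = 131 − 1 = 130 = 2 · 5 · 13.
Test 87^(130/q) mod 131 for each prime factor q of 130:
87^65 ≡ 130 (mod 131)  [q = 2: ≢ 1 ✓]
87^26 ≡ 61 (mod 131)  [q = 5: ≢ 1 ✓]
87^10 ≡ 45 (mod 131)  [q = 13: ≢ 1 ✓]
None equal 1, so ord_131(87) = 130: 87 is a primitive root.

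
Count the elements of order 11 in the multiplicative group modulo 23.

10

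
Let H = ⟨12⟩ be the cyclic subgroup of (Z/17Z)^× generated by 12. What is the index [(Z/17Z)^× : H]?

1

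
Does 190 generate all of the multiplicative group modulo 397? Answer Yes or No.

No

φ(397) = 397 − 1 = 396 = 2^2 · 3^2 · 11.
190 is a primitive root mod 397 iff 190^(φ(397)/q) ≢ 1 for every prime q | φ(397), i.e. q ∈ {2, 3, 11}.
190^198 ≡ 1 (mod 397)  [q = 2: ≡ 1 ✗]
190^132 ≡ 1 (mod 397)  [q = 3: ≡ 1 ✗]
190^36 ≡ 31 (mod 397)  [q = 11: ≢ 1 ✓]
190^198 ≡ 1 shows ord(190) | 198, strictly less than φ(397); not a primitive root.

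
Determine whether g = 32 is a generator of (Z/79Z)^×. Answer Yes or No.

φ(79) = 79 − 1 = 78 = 2 · 3 · 13.
32 is a primitive root mod 79 iff 32^(φ(79)/q) ≢ 1 for every prime q | φ(79), i.e. q ∈ {2, 3, 13}.
32^39 ≡ 1 (mod 79)  [q = 2: ≡ 1 ✗]
32^26 ≡ 55 (mod 79)  [q = 3: ≢ 1 ✓]
32^6 ≡ 52 (mod 79)  [q = 13: ≢ 1 ✓]
The check at q = 2 fails, so 32 generates a proper subgroup.

No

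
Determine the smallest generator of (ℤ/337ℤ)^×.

φ(337) = 337 − 1 = 336 = 2^4 · 3 · 7.
Test candidates g = 2, 3, … against the prime factors q ∈ {2, 3, 7} of φ(337): g is a generator iff g^(336/q) ≢ 1 for every such q.
g = 2: 2^168 ≡ 1 — hits 1, so not a primitive root.
g = 3: 3^168 ≡ 1 — hits 1, so not a primitive root.
g = 4: 4^168 ≡ 1 — hits 1, so not a primitive root.
g = 5: 5^168 ≡ 336; 5^112 ≡ 1 — hits 1, so not a primitive root.
g = 6: 6^168 ≡ 1 — hits 1, so not a primitive root.
g = 7: 7^168 ≡ 1 — hits 1, so not a primitive root.
g = 8: 8^168 ≡ 1 — hits 1, so not a primitive root.
g = 9: 9^168 ≡ 1 — hits 1, so not a primitive root.
g = 10: 10^168 ≡ 336; 10^112 ≡ 128; 10^48 ≡ 175 — none is 1, so 10 is a primitive root.
Hence the least primitive root of 337 is 10.

10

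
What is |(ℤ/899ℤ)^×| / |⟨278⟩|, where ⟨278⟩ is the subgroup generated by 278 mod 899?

Since 278 ∈ (Z/899Z)^×, its order divides φ(899) = φ(29·31) = (29−1)·(31−1) = 28·30 = 840 = 2^3 · 3 · 5 · 7.
Divisors of 840: 1, 2, 3, 4, 5, 6, 7, 8, 10, 12, 14, 15, 20, 21, 24, 28, 30, 35, 40, 42, 56, 60, 70, 84, 105, 120, 140, 168, 210, 280, 420, 840.
Check 278^d mod 899 for each divisor in increasing order:
278^1 ≡ 278
278^2 ≡ 869
278^3 ≡ 650
278^4 ≡ 1
So ord_899(278) = 4, hence |⟨278⟩| = 4.
Index = |(Z/899Z)^×| / |⟨278⟩| = 840 / 4 = 210.

210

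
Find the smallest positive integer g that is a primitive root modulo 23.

5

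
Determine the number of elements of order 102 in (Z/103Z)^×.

32

φ(103) = 103 − 1 = 102 = 2 · 3 · 17.
(Z/103Z)^× is cyclic (|G| = 102); a cyclic group of order m has exactly φ(d) elements of each order d | m, and none otherwise.
102 = 2 · 3 · 17 divides 102, and φ(102) = 32.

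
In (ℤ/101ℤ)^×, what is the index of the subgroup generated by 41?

5

Since 41 ∈ (Z/101Z)^×, its order divides φ(101) = 101 − 1 = 100 = 2^2 · 5^2.
Divisors of 100: 1, 2, 4, 5, 10, 20, 25, 50, 100.
Evaluate successive powers at the divisors of 100:
41^1 ≡ 41 (mod 101)
41^2 ≡ 65 (mod 101)
41^4 ≡ 84 (mod 101)
41^5 ≡ 10 (mod 101)
41^10 ≡ 100 (mod 101)
41^20 ≡ 1 (mod 101) ✓
So ord_101(41) = 20, hence |⟨41⟩| = 20.
The index is φ(101) / ord(41) = 100 / 20 = 5.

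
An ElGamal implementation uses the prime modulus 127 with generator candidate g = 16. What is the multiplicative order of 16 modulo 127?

The order of 16 must divide φ(127) = 127 − 1 = 126 = 2 · 3^2 · 7.
Divisors of 126: 1, 2, 3, 6, 7, 9, 14, 18, 21, 42, 63, 126.
Check 16^d mod 127 for each divisor in increasing order:
16^1 ≡ 16 (mod 127)
16^2 ≡ 2 (mod 127)
16^3 ≡ 32 (mod 127)
16^6 ≡ 8 (mod 127)
16^7 ≡ 1 (mod 127) ✓
Therefore the multiplicative order of 16 modulo 127 is 7.

7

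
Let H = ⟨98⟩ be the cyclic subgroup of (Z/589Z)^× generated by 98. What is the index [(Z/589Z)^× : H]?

30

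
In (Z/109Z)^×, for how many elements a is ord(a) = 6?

2

φ(109) = 109 − 1 = 108 = 2^2 · 3^3.
In a cyclic group of order 108, there are φ(d) elements of order d for each divisor d of 108, and zero for non-divisors.
6 = 2 · 3 divides 108, and φ(6) = 2.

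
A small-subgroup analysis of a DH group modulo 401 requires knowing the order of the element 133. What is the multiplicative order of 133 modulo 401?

16

Since 133 ∈ (Z/401Z)^×, its order divides φ(401) = 401 − 1 = 400 = 2^4 · 5^2.
Divisors of 400: 1, 2, 4, 5, 8, 10, 16, 20, 25, 40, 50, 80, 100, 200, 400.
Evaluate successive powers at the divisors of 400:
133^1 ≡ 133 (mod 401)
133^2 ≡ 45 (mod 401)
133^4 ≡ 20 (mod 401)
133^5 ≡ 254 (mod 401)
133^8 ≡ 400 (mod 401)
133^10 ≡ 356 (mod 401)
133^16 ≡ 1 (mod 401) ✓
Hence ord(133) = 16.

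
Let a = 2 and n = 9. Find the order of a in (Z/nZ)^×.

6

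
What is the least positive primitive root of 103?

φ(103) = 103 − 1 = 102 = 2 · 3 · 17.
Test candidates g = 2, 3, … against the prime factors q ∈ {2, 3, 17} of φ(103): g is a generator iff g^(102/q) ≢ 1 for every such q.
g = 2: 2^51 ≡ 1 — hits 1, so not a primitive root.
g = 3: 3^51 ≡ 102; 3^34 ≡ 1 — hits 1, so not a primitive root.
g = 4: 4^51 ≡ 1 — hits 1, so not a primitive root.
g = 5: 5^51 ≡ 102; 5^34 ≡ 56; 5^6 ≡ 72 — none is 1, so 5 is a primitive root.
The smallest primitive root modulo 103 is 5.

5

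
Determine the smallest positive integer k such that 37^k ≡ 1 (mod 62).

The order of 37 must divide φ(62) = φ(2)·φ(31) = 1·30 = 30 = 2 · 3 · 5.
Divisors of 30: 1, 2, 3, 5, 6, 10, 15, 30.
Check 37^d mod 62 for each divisor in increasing order:
37^1 ≡ 37
37^2 ≡ 5
37^3 ≡ 61
37^5 ≡ 57
37^6 ≡ 1
So ord_62(37) = 6.

6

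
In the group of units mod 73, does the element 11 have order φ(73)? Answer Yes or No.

Yes

φ(73) = 73 − 1 = 72 = 2^3 · 3^2.
Test 11^(72/q) mod 73 for each prime factor q of 72:
11^36 ≡ 72 (mod 73)  [q = 2: ≢ 1 ✓]
11^24 ≡ 8 (mod 73)  [q = 3: ≢ 1 ✓]
All checks pass, so 11 has order 72 and is a primitive root modulo 73.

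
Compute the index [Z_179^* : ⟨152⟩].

1

By Lagrange's theorem, ord_179(152) divides φ(179) = 179 − 1 = 178 = 2 · 89.
Divisors of 178: 1, 2, 89, 178.
Check 152^d mod 179 for each divisor in increasing order:
152^1 ≡ 152
152^2 ≡ 13
152^89 ≡ 178
152^178 ≡ 1
So ord_179(152) = 178, hence |⟨152⟩| = 178.
The index is φ(179) / ord(152) = 178 / 178 = 1.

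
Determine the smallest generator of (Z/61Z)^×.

2

φ(61) = 61 − 1 = 60 = 2^2 · 3 · 5.
g is a primitive root iff g^(60/q) ≢ 1 (mod 61) for each prime q ∈ {2, 3, 5}.
g = 2: 2^30 ≡ 60; 2^20 ≡ 47; 2^12 ≡ 9 — none is 1, so 2 is a primitive root.
So 2 is the smallest generator of (Z/61Z)^×.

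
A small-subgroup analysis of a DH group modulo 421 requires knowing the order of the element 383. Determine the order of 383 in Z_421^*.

15

Since 383 ∈ (Z/421Z)^×, its order divides φ(421) = 421 − 1 = 420 = 2^2 · 3 · 5 · 7.
Divisors of 420: 1, 2, 3, 4, 5, 6, 7, 10, 12, 14, 15, 20, 21, 28, 30, 35, 42, 60, 70, 84, 105, 140, 210, 420.
Test each divisor d:
383^1 ≡ 383
383^2 ≡ 181
383^3 ≡ 279
383^4 ≡ 344
383^5 ≡ 400
383^6 ≡ 377
383^7 ≡ 409
383^10 ≡ 20
383^12 ≡ 252
383^14 ≡ 144
383^15 ≡ 1
The smallest such exponent is 15, so the order of 383 is 15.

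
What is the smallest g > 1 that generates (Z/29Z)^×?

2

φ(29) = 29 − 1 = 28 = 2^2 · 7.
Test candidates g = 2, 3, … against the prime factors q ∈ {2, 7} of φ(29): g is a generator iff g^(28/q) ≢ 1 for every such q.
g = 2: 2^14 ≡ 28; 2^4 ≡ 16 — none is 1, so 2 is a primitive root.
Hence the least primitive root of 29 is 2.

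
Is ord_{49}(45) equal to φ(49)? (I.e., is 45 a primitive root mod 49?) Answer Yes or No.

Yes

φ(49) = φ(7^2) = 7·(7−1) = 42 = 2 · 3 · 7.
It suffices to check that the order of 45 is not a proper divisor of 42: compute 45^(42/q) for q ∈ {2, 3, 7}.
45^21 ≡ 48 (mod 49)  [q = 2: ≢ 1 ✓]
45^14 ≡ 30 (mod 49)  [q = 3: ≢ 1 ✓]
45^6 ≡ 29 (mod 49)  [q = 7: ≢ 1 ✓]
None equal 1, so ord_49(45) = 42: 45 is a primitive root.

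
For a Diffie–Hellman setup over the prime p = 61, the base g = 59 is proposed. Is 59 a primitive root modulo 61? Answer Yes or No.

Yes

φ(61) = 61 − 1 = 60 = 2^2 · 3 · 5.
It suffices to check that the order of 59 is not a proper divisor of 60: compute 59^(60/q) for q ∈ {2, 3, 5}.
59^30 ≡ 60 (mod 61)  [q = 2: ≢ 1 ✓]
59^20 ≡ 47 (mod 61)  [q = 3: ≢ 1 ✓]
59^12 ≡ 9 (mod 61)  [q = 5: ≢ 1 ✓]
None equal 1, so ord_61(59) = 60: 59 is a primitive root.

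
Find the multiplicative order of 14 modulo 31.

ord(14) | φ(31) = 31 − 1 = 30 = 2 · 3 · 5.
Divisors of 30: 1, 2, 3, 5, 6, 10, 15, 30.
Test each divisor d:
14^1 ≡ 14 (mod 31)
14^2 ≡ 10 (mod 31)
14^3 ≡ 16 (mod 31)
14^5 ≡ 5 (mod 31)
14^6 ≡ 8 (mod 31)
14^10 ≡ 25 (mod 31)
14^15 ≡ 1 (mod 31) ✓
So ord_31(14) = 15.

15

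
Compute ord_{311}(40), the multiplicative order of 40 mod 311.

155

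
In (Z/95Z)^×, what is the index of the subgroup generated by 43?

By Lagrange's theorem, ord_95(43) divides φ(95) = φ(5·19) = (5−1)·(19−1) = 4·18 = 72 = 2^3 · 3^2.
Divisors of 72: 1, 2, 3, 4, 6, 8, 9, 12, 18, 24, 36, 72.
Check 43^d mod 95 for each divisor in increasing order:
43^1 ≡ 43 (mod 95)
43^2 ≡ 44 (mod 95)
43^3 ≡ 87 (mod 95)
43^4 ≡ 36 (mod 95)
43^6 ≡ 64 (mod 95)
43^8 ≡ 61 (mod 95)
43^9 ≡ 58 (mod 95)
43^12 ≡ 11 (mod 95)
43^18 ≡ 39 (mod 95)
43^24 ≡ 26 (mod 95)
43^36 ≡ 1 (mod 95) ✓
The order of 43 is 36, so the subgroup it generates has 36 elements.
[(Z/95Z)^× : ⟨43⟩] = 72/36 = 2.

2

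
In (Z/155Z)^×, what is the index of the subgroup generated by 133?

2

By Lagrange's theorem, ord_155(133) divides φ(155) = φ(5·31) = (5−1)·(31−1) = 4·30 = 120 = 2^3 · 3 · 5.
Divisors of 120: 1, 2, 3, 4, 5, 6, 8, 10, 12, 15, 20, 24, 30, 40, 60, 120.
Compute 133^d (mod 155) for the divisors d until we hit 1:
133^1 ≡ 133 (mod 155)
133^2 ≡ 19 (mod 155)
133^3 ≡ 47 (mod 155)
133^4 ≡ 51 (mod 155)
133^5 ≡ 118 (mod 155)
133^6 ≡ 39 (mod 155)
133^8 ≡ 121 (mod 155)
133^10 ≡ 129 (mod 155)
133^12 ≡ 126 (mod 155)
133^15 ≡ 32 (mod 155)
133^20 ≡ 56 (mod 155)
133^24 ≡ 66 (mod 155)
133^30 ≡ 94 (mod 155)
133^40 ≡ 36 (mod 155)
133^60 ≡ 1 (mod 155) ✓
Thus |⟨133⟩| = ord(133) = 60.
The index is φ(155) / ord(133) = 120 / 60 = 2.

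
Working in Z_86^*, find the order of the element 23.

The order of 23 must divide φ(86) = φ(2)·φ(43) = 1·42 = 42 = 2 · 3 · 7.
Divisors of 42: 1, 2, 3, 6, 7, 14, 21, 42.
Test each divisor d:
23^1 ≡ 23 (mod 86)
23^2 ≡ 13 (mod 86)
23^3 ≡ 41 (mod 86)
23^6 ≡ 47 (mod 86)
23^7 ≡ 49 (mod 86)
23^14 ≡ 79 (mod 86)
23^21 ≡ 1 (mod 86) ✓
Therefore the multiplicative order of 23 modulo 86 is 21.

21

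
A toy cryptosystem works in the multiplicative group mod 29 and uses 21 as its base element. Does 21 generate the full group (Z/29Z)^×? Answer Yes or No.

Yes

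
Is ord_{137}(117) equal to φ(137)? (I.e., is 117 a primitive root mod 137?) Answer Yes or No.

Yes

φ(137) = 137 − 1 = 136 = 2^3 · 17.
It suffices to check that the order of 117 is not a proper divisor of 136: compute 117^(136/q) for q ∈ {2, 17}.
117^68 ≡ 136 (mod 137)  [q = 2: ≢ 1 ✓]
117^8 ≡ 119 (mod 137)  [q = 17: ≢ 1 ✓]
Every test exponent gives a nontrivial residue, hence 117 generates the full group.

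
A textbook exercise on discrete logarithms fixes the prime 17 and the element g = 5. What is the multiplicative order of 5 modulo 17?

16

ord(5) | φ(17) = 17 − 1 = 16 = 2^4.
Divisors of 16: 1, 2, 4, 8, 16.
Evaluate successive powers at the divisors of 16:
5^1 ≡ 5
5^2 ≡ 8
5^4 ≡ 13
5^8 ≡ 16
5^16 ≡ 1
So ord_17(5) = 16.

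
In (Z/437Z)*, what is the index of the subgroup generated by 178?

6

By Lagrange's theorem, ord_437(178) divides φ(437) = φ(19·23) = (19−1)·(23−1) = 18·22 = 396 = 2^2 · 3^2 · 11.
Divisors of 396: 1, 2, 3, 4, 6, 9, 11, 12, 18, 22, 33, 36, 44, 66, 99, 132, 198, 396.
Compute 178^d (mod 437) for the divisors d until we hit 1:
178^1 ≡ 178 (mod 437)
178^2 ≡ 220 (mod 437)
178^3 ≡ 267 (mod 437)
178^4 ≡ 330 (mod 437)
178^6 ≡ 58 (mod 437)
178^9 ≡ 191 (mod 437)
178^11 ≡ 68 (mod 437)
178^12 ≡ 305 (mod 437)
178^18 ≡ 210 (mod 437)
178^22 ≡ 254 (mod 437)
178^33 ≡ 229 (mod 437)
178^36 ≡ 400 (mod 437)
178^44 ≡ 277 (mod 437)
178^66 ≡ 1 (mod 437) ✓
So ord_437(178) = 66, hence |⟨178⟩| = 66.
The index is φ(437) / ord(178) = 396 / 66 = 6.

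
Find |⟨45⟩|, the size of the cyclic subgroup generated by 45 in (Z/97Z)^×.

The order of 45 must divide φ(97) = 97 − 1 = 96 = 2^5 · 3.
Divisors of 96: 1, 2, 3, 4, 6, 8, 12, 16, 24, 32, 48, 96.
Check 45^d mod 97 for each divisor in increasing order:
45^1 ≡ 45 (mod 97)
45^2 ≡ 85 (mod 97)
45^3 ≡ 42 (mod 97)
45^4 ≡ 47 (mod 97)
45^6 ≡ 18 (mod 97)
45^8 ≡ 75 (mod 97)
45^12 ≡ 33 (mod 97)
45^16 ≡ 96 (mod 97)
45^24 ≡ 22 (mod 97)
45^32 ≡ 1 (mod 97) ✓
Hence ord(45) = 32.

32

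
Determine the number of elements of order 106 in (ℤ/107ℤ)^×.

52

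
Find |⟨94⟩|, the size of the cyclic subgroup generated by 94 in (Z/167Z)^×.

83

By Lagrange's theorem, ord_167(94) divides φ(167) = 167 − 1 = 166 = 2 · 83.
Divisors of 166: 1, 2, 83, 166.
Evaluate successive powers at the divisors of 166:
94^1 ≡ 94
94^2 ≡ 152
94^83 ≡ 1
Hence ord(94) = 83.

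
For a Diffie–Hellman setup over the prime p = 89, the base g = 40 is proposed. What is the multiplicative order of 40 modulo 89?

44

By Lagrange's theorem, ord_89(40) divides φ(89) = 89 − 1 = 88 = 2^3 · 11.
Divisors of 88: 1, 2, 4, 8, 11, 22, 44, 88.
Check 40^d mod 89 for each divisor in increasing order:
40^1 ≡ 40
40^2 ≡ 87
40^4 ≡ 4
40^8 ≡ 16
40^11 ≡ 55
40^22 ≡ 88
40^44 ≡ 1
So ord_89(40) = 44.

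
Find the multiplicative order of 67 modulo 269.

ord(67) | φ(269) = 269 − 1 = 268 = 2^2 · 67.
Divisors of 268: 1, 2, 4, 67, 134, 268.
Check 67^d mod 269 for each divisor in increasing order:
67^1 ≡ 67
67^2 ≡ 185
67^4 ≡ 62
67^67 ≡ 1
Therefore the multiplicative order of 67 modulo 269 is 67.

67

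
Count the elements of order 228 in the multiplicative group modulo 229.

φ(229) = 229 − 1 = 228 = 2^2 · 3 · 19.
Since (Z/229Z)^× is cyclic of order 228, the number of elements of order d is φ(d) when d | 228 and 0 otherwise.
228 = 2^2 · 3 · 19 divides 228, and φ(228) = 72.

72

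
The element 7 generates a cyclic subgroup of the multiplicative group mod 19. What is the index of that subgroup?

6

The order of 7 must divide φ(19) = 19 − 1 = 18 = 2 · 3^2.
Divisors of 18: 1, 2, 3, 6, 9, 18.
Check 7^d mod 19 for each divisor in increasing order:
7^1 ≡ 7 (mod 19)
7^2 ≡ 11 (mod 19)
7^3 ≡ 1 (mod 19) ✓
The order of 7 is 3, so the subgroup it generates has 3 elements.
Index = |(Z/19Z)^×| / |⟨7⟩| = 18 / 3 = 6.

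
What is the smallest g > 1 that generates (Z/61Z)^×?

2

φ(61) = 61 − 1 = 60 = 2^2 · 3 · 5.
g is a primitive root iff g^(60/q) ≢ 1 (mod 61) for each prime q ∈ {2, 3, 5}.
g = 2: 2^30 ≡ 60; 2^20 ≡ 47; 2^12 ≡ 9 — none is 1, so 2 is a primitive root.
Hence the least primitive root of 61 is 2.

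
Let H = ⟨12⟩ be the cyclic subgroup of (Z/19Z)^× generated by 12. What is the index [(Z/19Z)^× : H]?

3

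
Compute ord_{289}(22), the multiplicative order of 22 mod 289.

Since 22 ∈ (Z/289Z)^×, its order divides φ(289) = φ(17^2) = 17·(17−1) = 272 = 2^4 · 17.
Divisors of 272: 1, 2, 4, 8, 16, 17, 34, 68, 136, 272.
Compute 22^d (mod 289) for the divisors d until we hit 1:
22^1 ≡ 22 (mod 289)
22^2 ≡ 195 (mod 289)
22^4 ≡ 166 (mod 289)
22^8 ≡ 101 (mod 289)
22^16 ≡ 86 (mod 289)
22^17 ≡ 158 (mod 289)
22^34 ≡ 110 (mod 289)
22^68 ≡ 251 (mod 289)
22^136 ≡ 288 (mod 289)
22^272 ≡ 1 (mod 289) ✓
Therefore the multiplicative order of 22 modulo 289 is 272.

272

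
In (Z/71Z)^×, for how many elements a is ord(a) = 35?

φ(71) = 71 − 1 = 70 = 2 · 5 · 7.
(Z/71Z)^× is cyclic (|G| = 70); a cyclic group of order m has exactly φ(d) elements of each order d | m, and none otherwise.
35 = 5 · 7 divides 70, and φ(35) = 24.

24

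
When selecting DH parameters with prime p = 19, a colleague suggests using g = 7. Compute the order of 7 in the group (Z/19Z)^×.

The order of 7 must divide φ(19) = 19 − 1 = 18 = 2 · 3^2.
Divisors of 18: 1, 2, 3, 6, 9, 18.
Test each divisor d:
7^1 ≡ 7 (mod 19)
7^2 ≡ 11 (mod 19)
7^3 ≡ 1 (mod 19) ✓
The smallest such exponent is 3, so the order of 7 is 3.

3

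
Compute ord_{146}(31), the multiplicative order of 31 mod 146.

72

Since 31 ∈ (Z/146Z)^×, its order divides φ(146) = φ(2)·φ(73) = 1·72 = 72 = 2^3 · 3^2.
Divisors of 72: 1, 2, 3, 4, 6, 8, 9, 12, 18, 24, 36, 72.
Check 31^d mod 146 for each divisor in increasing order:
31^1 ≡ 31 (mod 146)
31^2 ≡ 85 (mod 146)
31^3 ≡ 7 (mod 146)
31^4 ≡ 71 (mod 146)
31^6 ≡ 49 (mod 146)
31^8 ≡ 77 (mod 146)
31^9 ≡ 51 (mod 146)
31^12 ≡ 65 (mod 146)
31^18 ≡ 119 (mod 146)
31^24 ≡ 137 (mod 146)
31^36 ≡ 145 (mod 146)
31^72 ≡ 1 (mod 146) ✓
So ord_146(31) = 72.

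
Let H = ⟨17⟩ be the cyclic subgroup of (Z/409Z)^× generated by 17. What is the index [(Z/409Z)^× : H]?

ord(17) | φ(409) = 409 − 1 = 408 = 2^3 · 3 · 17.
Divisors of 408: 1, 2, 3, 4, 6, 8, 12, 17, 24, 34, 51, 68, 102, 136, 204, 408.
Test each divisor d:
17^1 ≡ 17
17^2 ≡ 289
17^3 ≡ 5
17^4 ≡ 85
17^6 ≡ 25
17^8 ≡ 272
17^12 ≡ 216
17^17 ≡ 53
17^24 ≡ 30
17^34 ≡ 355
17^51 ≡ 1
So ord_409(17) = 51, hence |⟨17⟩| = 51.
Index = |(Z/409Z)^×| / |⟨17⟩| = 408 / 51 = 8.

8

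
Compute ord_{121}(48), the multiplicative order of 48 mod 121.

55

By Lagrange's theorem, ord_121(48) divides φ(121) = φ(11^2) = 11·(11−1) = 110 = 2 · 5 · 11.
Divisors of 110: 1, 2, 5, 10, 11, 22, 55, 110.
Check 48^d mod 121 for each divisor in increasing order:
48^1 ≡ 48
48^2 ≡ 5
48^5 ≡ 111
48^10 ≡ 100
48^11 ≡ 81
48^22 ≡ 27
48^55 ≡ 1
So ord_121(48) = 55.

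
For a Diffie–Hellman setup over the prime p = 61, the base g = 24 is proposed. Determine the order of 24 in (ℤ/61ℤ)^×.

20

The order of 24 must divide φ(61) = 61 − 1 = 60 = 2^2 · 3 · 5.
Divisors of 60: 1, 2, 3, 4, 5, 6, 10, 12, 15, 20, 30, 60.
Compute 24^d (mod 61) for the divisors d until we hit 1:
24^1 ≡ 24 (mod 61)
24^2 ≡ 27 (mod 61)
24^3 ≡ 38 (mod 61)
24^4 ≡ 58 (mod 61)
24^5 ≡ 50 (mod 61)
24^6 ≡ 41 (mod 61)
24^10 ≡ 60 (mod 61)
24^12 ≡ 34 (mod 61)
24^15 ≡ 11 (mod 61)
24^20 ≡ 1 (mod 61) ✓
Hence ord(24) = 20.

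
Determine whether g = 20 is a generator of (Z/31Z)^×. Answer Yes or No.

No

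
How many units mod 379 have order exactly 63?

φ(379) = 379 − 1 = 378 = 2 · 3^3 · 7.
Since (Z/379Z)^× is cyclic of order 378, the number of elements of order d is φ(d) when d | 378 and 0 otherwise.
63 = 3^2 · 7 divides 378, and φ(63) = 36.

36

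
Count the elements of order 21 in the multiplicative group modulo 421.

φ(421) = 421 − 1 = 420 = 2^2 · 3 · 5 · 7.
Since (Z/421Z)^× is cyclic of order 420, the number of elements of order d is φ(d) when d | 420 and 0 otherwise.
21 = 3 · 7 divides 420, and φ(21) = 12.

12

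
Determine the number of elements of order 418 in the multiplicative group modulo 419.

180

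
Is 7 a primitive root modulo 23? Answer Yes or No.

Yes

φ(23) = 23 − 1 = 22 = 2 · 11.
An element g generates (Z/23Z)^× iff g^(22/q) ≢ 1 (mod 23) for each prime q ∈ {2, 11}.
7^11 ≡ 22 (mod 23)  [q = 2: ≢ 1 ✓]
7^2 ≡ 3 (mod 23)  [q = 11: ≢ 1 ✓]
Every test exponent gives a nontrivial residue, hence 7 generates the full group.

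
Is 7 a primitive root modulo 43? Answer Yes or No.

No

φ(43) = 43 − 1 = 42 = 2 · 3 · 7.
It suffices to check that the order of 7 is not a proper divisor of 42: compute 7^(42/q) for q ∈ {2, 3, 7}.
7^21 ≡ 42 (mod 43)  [q = 2: ≢ 1 ✓]
7^14 ≡ 6 (mod 43)  [q = 3: ≢ 1 ✓]
7^6 ≡ 1 (mod 43)  [q = 7: ≡ 1 ✗]
Since 7^6 ≡ 1, the order of 7 divides 6 < 42, so 7 is not a primitive root.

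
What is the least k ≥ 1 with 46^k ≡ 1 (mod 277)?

By Lagrange's theorem, ord_277(46) divides φ(277) = 277 − 1 = 276 = 2^2 · 3 · 23.
Divisors of 276: 1, 2, 3, 4, 6, 12, 23, 46, 69, 92, 138, 276.
Evaluate successive powers at the divisors of 276:
46^1 ≡ 46 (mod 277)
46^2 ≡ 177 (mod 277)
46^3 ≡ 109 (mod 277)
46^4 ≡ 28 (mod 277)
46^6 ≡ 247 (mod 277)
46^12 ≡ 69 (mod 277)
46^23 ≡ 242 (mod 277)
46^46 ≡ 117 (mod 277)
46^69 ≡ 60 (mod 277)
46^92 ≡ 116 (mod 277)
46^138 ≡ 276 (mod 277)
46^276 ≡ 1 (mod 277) ✓
Therefore the multiplicative order of 46 modulo 277 is 276.

276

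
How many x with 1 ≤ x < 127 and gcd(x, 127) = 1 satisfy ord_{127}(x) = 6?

2

φ(127) = 127 − 1 = 126 = 2 · 3^2 · 7.
(Z/127Z)^× is cyclic (|G| = 126); a cyclic group of order m has exactly φ(d) elements of each order d | m, and none otherwise.
6 = 2 · 3 divides 126, and φ(6) = 2.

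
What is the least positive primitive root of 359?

φ(359) = 359 − 1 = 358 = 2 · 179.
Test candidates g = 2, 3, … against the prime factors q ∈ {2, 179} of φ(359): g is a generator iff g^(358/q) ≢ 1 for every such q.
g = 2: 2^179 ≡ 1 — hits 1, so not a primitive root.
g = 3: 3^179 ≡ 1 — hits 1, so not a primitive root.
g = 4: 4^179 ≡ 1 — hits 1, so not a primitive root.
g = 5: 5^179 ≡ 1 — hits 1, so not a primitive root.
g = 6: 6^179 ≡ 1 — hits 1, so not a primitive root.
g = 7: 7^179 ≡ 358; 7^2 ≡ 49 — none is 1, so 7 is a primitive root.
The smallest primitive root modulo 359 is 7.

7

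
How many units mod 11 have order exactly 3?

0

φ(11) = 11 − 1 = 10 = 2 · 5.
(Z/11Z)^× is cyclic (|G| = 10); a cyclic group of order m has exactly φ(d) elements of each order d | m, and none otherwise.
Here 10 is not a multiple of 3, so there are no elements of order 3.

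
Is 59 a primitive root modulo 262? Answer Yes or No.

φ(262) = φ(2)·φ(131) = 1·130 = 130 = 2 · 5 · 13.
Test 59^(130/q) mod 262 for each prime factor q of 130:
59^65 ≡ 1 (mod 262)  [q = 2: ≡ 1 ✗]
59^26 ≡ 189 (mod 262)  [q = 5: ≢ 1 ✓]
59^10 ≡ 215 (mod 262)  [q = 13: ≢ 1 ✓]
Since 59^65 ≡ 1, the order of 59 divides 65 < 130, so 59 is not a primitive root.

No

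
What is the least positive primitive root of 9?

2

φ(9) = φ(3^2) = 3·(3−1) = 6 = 2 · 3.
g is a primitive root iff g^(6/q) ≢ 1 (mod 9) for each prime q ∈ {2, 3}.
g = 2: 2^3 ≡ 8; 2^2 ≡ 4 — none is 1, so 2 is a primitive root.
Hence the least primitive root of 9 is 2.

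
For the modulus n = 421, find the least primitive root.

φ(421) = 421 − 1 = 420 = 2^2 · 3 · 5 · 7.
Test candidates g = 2, 3, … against the prime factors q ∈ {2, 3, 5, 7} of φ(421): g is a generator iff g^(420/q) ≢ 1 for every such q.
g = 2: 2^210 ≡ 420; 2^140 ≡ 400; 2^84 ≡ 279; 2^60 ≡ 370 — none is 1, so 2 is a primitive root.
So 2 is the smallest generator of (Z/421Z)^×.

2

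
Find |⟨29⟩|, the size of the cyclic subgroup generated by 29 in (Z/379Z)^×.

ord(29) | φ(379) = 379 − 1 = 378 = 2 · 3^3 · 7.
Divisors of 378: 1, 2, 3, 6, 7, 9, 14, 18, 21, 27, 42, 54, 63, 126, 189, 378.
Check 29^d mod 379 for each divisor in increasing order:
29^1 ≡ 29
29^2 ≡ 83
29^3 ≡ 133
29^6 ≡ 255
29^7 ≡ 194
29^9 ≡ 184
29^14 ≡ 115
29^18 ≡ 125
29^21 ≡ 328
29^27 ≡ 260
29^42 ≡ 327
29^54 ≡ 138
29^63 ≡ 378
29^126 ≡ 1
Therefore the multiplicative order of 29 modulo 379 is 126.

126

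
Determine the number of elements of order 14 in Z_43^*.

6

φ(43) = 43 − 1 = 42 = 2 · 3 · 7.
(Z/43Z)^× is cyclic (|G| = 42); a cyclic group of order m has exactly φ(d) elements of each order d | m, and none otherwise.
14 = 2 · 7 divides 42, and φ(14) = 6.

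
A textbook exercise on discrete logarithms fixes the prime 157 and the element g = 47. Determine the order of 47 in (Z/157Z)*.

39

The order of 47 must divide φ(157) = 157 − 1 = 156 = 2^2 · 3 · 13.
Divisors of 156: 1, 2, 3, 4, 6, 12, 13, 26, 39, 52, 78, 156.
Compute 47^d (mod 157) for the divisors d until we hit 1:
47^1 ≡ 47 (mod 157)
47^2 ≡ 11 (mod 157)
47^3 ≡ 46 (mod 157)
47^4 ≡ 121 (mod 157)
47^6 ≡ 75 (mod 157)
47^12 ≡ 130 (mod 157)
47^13 ≡ 144 (mod 157)
47^26 ≡ 12 (mod 157)
47^39 ≡ 1 (mod 157) ✓
The smallest such exponent is 39, so the order of 47 is 39.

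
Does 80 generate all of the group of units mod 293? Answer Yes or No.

Yes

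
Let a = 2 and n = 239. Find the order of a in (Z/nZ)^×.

119

Since 2 ∈ (Z/239Z)^×, its order divides φ(239) = 239 − 1 = 238 = 2 · 7 · 17.
Divisors of 238: 1, 2, 7, 14, 17, 34, 119, 238.
Check 2^d mod 239 for each divisor in increasing order:
2^1 ≡ 2 (mod 239)
2^2 ≡ 4 (mod 239)
2^7 ≡ 128 (mod 239)
2^14 ≡ 132 (mod 239)
2^17 ≡ 100 (mod 239)
2^34 ≡ 201 (mod 239)
2^119 ≡ 1 (mod 239) ✓
Hence ord(2) = 119.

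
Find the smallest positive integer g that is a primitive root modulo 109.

6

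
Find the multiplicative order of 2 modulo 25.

20

Since 2 ∈ (Z/25Z)^×, its order divides φ(25) = φ(5^2) = 5·(5−1) = 20 = 2^2 · 5.
Divisors of 20: 1, 2, 4, 5, 10, 20.
Test each divisor d:
2^1 ≡ 2 (mod 25)
2^2 ≡ 4 (mod 25)
2^4 ≡ 16 (mod 25)
2^5 ≡ 7 (mod 25)
2^10 ≡ 24 (mod 25)
2^20 ≡ 1 (mod 25) ✓
The smallest such exponent is 20, so the order of 2 is 20.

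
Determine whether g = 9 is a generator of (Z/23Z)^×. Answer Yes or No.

φ(23) = 23 − 1 = 22 = 2 · 11.
Test 9^(22/q) mod 23 for each prime factor q of 22:
9^11 ≡ 1 (mod 23)  [q = 2: ≡ 1 ✗]
9^2 ≡ 12 (mod 23)  [q = 11: ≢ 1 ✓]
Since 9^11 ≡ 1, the order of 9 divides 11 < 22, so 9 is not a primitive root.

No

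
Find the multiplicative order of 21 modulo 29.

ord(21) | φ(29) = 29 − 1 = 28 = 2^2 · 7.
Divisors of 28: 1, 2, 4, 7, 14, 28.
Check 21^d mod 29 for each divisor in increasing order:
21^1 ≡ 21 (mod 29)
21^2 ≡ 6 (mod 29)
21^4 ≡ 7 (mod 29)
21^7 ≡ 12 (mod 29)
21^14 ≡ 28 (mod 29)
21^28 ≡ 1 (mod 29) ✓
Hence ord(21) = 28.

28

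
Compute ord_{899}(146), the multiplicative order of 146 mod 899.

ord(146) | φ(899) = φ(29·31) = (29−1)·(31−1) = 28·30 = 840 = 2^3 · 3 · 5 · 7.
Divisors of 840: 1, 2, 3, 4, 5, 6, 7, 8, 10, 12, 14, 15, 20, 21, 24, 28, 30, 35, 40, 42, 56, 60, 70, 84, 105, 120, 140, 168, 210, 280, 420, 840.
Compute 146^d (mod 899) for the divisors d until we hit 1:
146^1 ≡ 146
146^2 ≡ 639
146^3 ≡ 697
146^4 ≡ 175
146^5 ≡ 378
146^6 ≡ 349
146^7 ≡ 610
146^8 ≡ 59
146^10 ≡ 842
146^12 ≡ 436
146^14 ≡ 813
146^15 ≡ 30
146^20 ≡ 552
146^21 ≡ 581
146^24 ≡ 407
146^28 ≡ 204
146^30 ≡ 1
Therefore the multiplicative order of 146 modulo 899 is 30.

30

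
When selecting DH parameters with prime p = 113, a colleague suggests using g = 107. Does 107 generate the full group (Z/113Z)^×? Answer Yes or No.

Yes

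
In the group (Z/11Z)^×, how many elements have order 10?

φ(11) = 11 − 1 = 10 = 2 · 5.
(Z/11Z)^× is cyclic (|G| = 10); a cyclic group of order m has exactly φ(d) elements of each order d | m, and none otherwise.
10 = 2 · 5 divides 10, and φ(10) = 4.

4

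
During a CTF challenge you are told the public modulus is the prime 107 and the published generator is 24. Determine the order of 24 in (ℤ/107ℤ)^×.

106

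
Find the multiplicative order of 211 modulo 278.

138

ord(211) | φ(278) = φ(2)·φ(139) = 1·138 = 138 = 2 · 3 · 23.
Divisors of 138: 1, 2, 3, 6, 23, 46, 69, 138.
Evaluate successive powers at the divisors of 138:
211^1 ≡ 211
211^2 ≡ 41
211^3 ≡ 33
211^6 ≡ 255
211^23 ≡ 97
211^46 ≡ 235
211^69 ≡ 277
211^138 ≡ 1
Therefore the multiplicative order of 211 modulo 278 is 138.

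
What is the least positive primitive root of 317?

2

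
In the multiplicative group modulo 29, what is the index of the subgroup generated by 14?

1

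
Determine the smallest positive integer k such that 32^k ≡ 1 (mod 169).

156

By Lagrange's theorem, ord_169(32) divides φ(169) = φ(13^2) = 13·(13−1) = 156 = 2^2 · 3 · 13.
Divisors of 156: 1, 2, 3, 4, 6, 12, 13, 26, 39, 52, 78, 156.
Check 32^d mod 169 for each divisor in increasing order:
32^1 ≡ 32 (mod 169)
32^2 ≡ 10 (mod 169)
32^3 ≡ 151 (mod 169)
32^4 ≡ 100 (mod 169)
32^6 ≡ 155 (mod 169)
32^12 ≡ 27 (mod 169)
32^13 ≡ 19 (mod 169)
32^26 ≡ 23 (mod 169)
32^39 ≡ 99 (mod 169)
32^52 ≡ 22 (mod 169)
32^78 ≡ 168 (mod 169)
32^156 ≡ 1 (mod 169) ✓
The smallest such exponent is 156, so the order of 32 is 156.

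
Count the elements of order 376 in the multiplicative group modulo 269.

φ(269) = 269 − 1 = 268 = 2^2 · 67.
Since (Z/269Z)^× is cyclic of order 268, the number of elements of order d is φ(d) when d | 268 and 0 otherwise.
Since 376 ∤ 268, the count is 0.

0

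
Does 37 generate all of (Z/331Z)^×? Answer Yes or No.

Yes

φ(331) = 331 − 1 = 330 = 2 · 3 · 5 · 11.
37 is a primitive root mod 331 iff 37^(φ(331)/q) ≢ 1 for every prime q | φ(331), i.e. q ∈ {2, 3, 5, 11}.
37^165 ≡ 330 (mod 331)  [q = 2: ≢ 1 ✓]
37^110 ≡ 31 (mod 331)  [q = 3: ≢ 1 ✓]
37^66 ≡ 150 (mod 331)  [q = 5: ≢ 1 ✓]
37^30 ≡ 120 (mod 331)  [q = 11: ≢ 1 ✓]
Every test exponent gives a nontrivial residue, hence 37 generates the full group.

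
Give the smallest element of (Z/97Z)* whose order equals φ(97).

5

φ(97) = 97 − 1 = 96 = 2^5 · 3.
g is a primitive root iff g^(96/q) ≢ 1 (mod 97) for each prime q ∈ {2, 3}.
g = 2: 2^48 ≡ 1 — hits 1, so not a primitive root.
g = 3: 3^48 ≡ 1 — hits 1, so not a primitive root.
g = 4: 4^48 ≡ 1 — hits 1, so not a primitive root.
g = 5: 5^48 ≡ 96; 5^32 ≡ 35 — none is 1, so 5 is a primitive root.
Hence the least primitive root of 97 is 5.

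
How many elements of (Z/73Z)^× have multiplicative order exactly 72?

24

φ(73) = 73 − 1 = 72 = 2^3 · 3^2.
Since (Z/73Z)^× is cyclic of order 72, the number of elements of order d is φ(d) when d | 72 and 0 otherwise.
72 = 2^3 · 3^2 divides 72, and φ(72) = 24.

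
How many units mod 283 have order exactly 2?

φ(283) = 283 − 1 = 282 = 2 · 3 · 47.
(Z/283Z)^× is cyclic (|G| = 282); a cyclic group of order m has exactly φ(d) elements of each order d | m, and none otherwise.
2 | 282, and φ(2) = 2 − 1 = 1.

1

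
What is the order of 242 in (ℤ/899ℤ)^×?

84

Since 242 ∈ (Z/899Z)^×, its order divides φ(899) = φ(29·31) = (29−1)·(31−1) = 28·30 = 840 = 2^3 · 3 · 5 · 7.
Divisors of 840: 1, 2, 3, 4, 5, 6, 7, 8, 10, 12, 14, 15, 20, 21, 24, 28, 30, 35, 40, 42, 56, 60, 70, 84, 105, 120, 140, 168, 210, 280, 420, 840.
Test each divisor d:
242^1 ≡ 242
242^2 ≡ 129
242^3 ≡ 652
242^4 ≡ 459
242^5 ≡ 501
242^6 ≡ 776
242^7 ≡ 800
242^8 ≡ 315
242^10 ≡ 180
242^12 ≡ 745
242^14 ≡ 811
242^15 ≡ 280
242^20 ≡ 36
242^21 ≡ 621
242^24 ≡ 342
242^28 ≡ 552
242^30 ≡ 187
242^35 ≡ 191
242^40 ≡ 397
242^42 ≡ 869
242^56 ≡ 842
242^60 ≡ 807
242^70 ≡ 521
242^84 ≡ 1
Hence ord(242) = 84.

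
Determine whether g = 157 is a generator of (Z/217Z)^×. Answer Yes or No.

217 = 7 · 31 is a product of two distinct odd primes, so (Z/217Z)^× ≅ (Z/7Z)^× × (Z/31Z)^× is not cyclic.
No primitive root modulo 217 exists; in particular 157 is not one.

No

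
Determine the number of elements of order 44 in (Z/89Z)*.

20

φ(89) = 89 − 1 = 88 = 2^3 · 11.
In a cyclic group of order 88, there are φ(d) elements of order d for each divisor d of 88, and zero for non-divisors.
44 = 2^2 · 11 divides 88, and φ(44) = 20.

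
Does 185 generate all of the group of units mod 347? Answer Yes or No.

No

φ(347) = 347 − 1 = 346 = 2 · 173.
185 is a primitive root mod 347 iff 185^(φ(347)/q) ≢ 1 for every prime q | φ(347), i.e. q ∈ {2, 173}.
185^173 ≡ 1 (mod 347)  [q = 2: ≡ 1 ✗]
185^2 ≡ 219 (mod 347)  [q = 173: ≢ 1 ✓]
185^173 ≡ 1 shows ord(185) | 173, strictly less than φ(347); not a primitive root.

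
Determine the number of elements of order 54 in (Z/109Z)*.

18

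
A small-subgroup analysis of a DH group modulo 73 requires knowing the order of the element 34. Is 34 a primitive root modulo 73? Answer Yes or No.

φ(73) = 73 − 1 = 72 = 2^3 · 3^2.
34 is a primitive root mod 73 iff 34^(φ(73)/q) ≢ 1 for every prime q | φ(73), i.e. q ∈ {2, 3}.
34^36 ≡ 72 (mod 73)  [q = 2: ≢ 1 ✓]
34^24 ≡ 64 (mod 73)  [q = 3: ≢ 1 ✓]
Every test exponent gives a nontrivial residue, hence 34 generates the full group.

Yes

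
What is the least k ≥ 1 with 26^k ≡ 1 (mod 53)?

ord(26) | φ(53) = 53 − 1 = 52 = 2^2 · 13.
Divisors of 52: 1, 2, 4, 13, 26, 52.
Check 26^d mod 53 for each divisor in increasing order:
26^1 ≡ 26
26^2 ≡ 40
26^4 ≡ 10
26^13 ≡ 30
26^26 ≡ 52
26^52 ≡ 1
Hence ord(26) = 52.

52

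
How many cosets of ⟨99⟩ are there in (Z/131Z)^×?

10

Since 99 ∈ (Z/131Z)^×, its order divides φ(131) = 131 − 1 = 130 = 2 · 5 · 13.
Divisors of 130: 1, 2, 5, 10, 13, 26, 65, 130.
Test each divisor d:
99^1 ≡ 99 (mod 131)
99^2 ≡ 107 (mod 131)
99^5 ≡ 39 (mod 131)
99^10 ≡ 80 (mod 131)
99^13 ≡ 1 (mod 131) ✓
Thus |⟨99⟩| = ord(99) = 13.
Index = |(Z/131Z)^×| / |⟨99⟩| = 130 / 13 = 10.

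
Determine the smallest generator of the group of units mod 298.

3

φ(298) = φ(2)·φ(149) = 1·148 = 148 = 2^2 · 37.
g is a primitive root iff g^(148/q) ≢ 1 (mod 298) for each prime q ∈ {2, 37}.
g = 2: gcd(2, 298) = 2 > 1, not a unit — skip.
g = 3: 3^74 ≡ 297; 3^4 ≡ 81 — none is 1, so 3 is a primitive root.
The smallest primitive root modulo 298 is 3.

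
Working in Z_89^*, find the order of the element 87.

22

ord(87) | φ(89) = 89 − 1 = 88 = 2^3 · 11.
Divisors of 88: 1, 2, 4, 8, 11, 22, 44, 88.
Compute 87^d (mod 89) for the divisors d until we hit 1:
87^1 ≡ 87 (mod 89)
87^2 ≡ 4 (mod 89)
87^4 ≡ 16 (mod 89)
87^8 ≡ 78 (mod 89)
87^11 ≡ 88 (mod 89)
87^22 ≡ 1 (mod 89) ✓
So ord_89(87) = 22.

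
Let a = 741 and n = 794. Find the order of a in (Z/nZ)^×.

132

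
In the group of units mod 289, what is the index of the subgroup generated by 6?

ord(6) | φ(289) = φ(17^2) = 17·(17−1) = 272 = 2^4 · 17.
Divisors of 272: 1, 2, 4, 8, 16, 17, 34, 68, 136, 272.
Test each divisor d:
6^1 ≡ 6
6^2 ≡ 36
6^4 ≡ 140
6^8 ≡ 237
6^16 ≡ 103
6^17 ≡ 40
6^34 ≡ 155
6^68 ≡ 38
6^136 ≡ 288
6^272 ≡ 1
So ord_289(6) = 272, hence |⟨6⟩| = 272.
The index is φ(289) / ord(6) = 272 / 272 = 1.

1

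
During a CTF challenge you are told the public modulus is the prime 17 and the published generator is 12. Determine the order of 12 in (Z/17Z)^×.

16

Since 12 ∈ (Z/17Z)^×, its order divides φ(17) = 17 − 1 = 16 = 2^4.
Divisors of 16: 1, 2, 4, 8, 16.
Compute 12^d (mod 17) for the divisors d until we hit 1:
12^1 ≡ 12 (mod 17)
12^2 ≡ 8 (mod 17)
12^4 ≡ 13 (mod 17)
12^8 ≡ 16 (mod 17)
12^16 ≡ 1 (mod 17) ✓
Therefore the multiplicative order of 12 modulo 17 is 16.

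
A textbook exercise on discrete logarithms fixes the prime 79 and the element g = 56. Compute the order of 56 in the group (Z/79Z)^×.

6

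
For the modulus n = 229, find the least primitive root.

6

φ(229) = 229 − 1 = 228 = 2^2 · 3 · 19.
g is a primitive root iff g^(228/q) ≢ 1 (mod 229) for each prime q ∈ {2, 3, 19}.
g = 2: 2^114 ≡ 228; 2^76 ≡ 1 — hits 1, so not a primitive root.
g = 3: 3^114 ≡ 1 — hits 1, so not a primitive root.
g = 4: 4^114 ≡ 1 — hits 1, so not a primitive root.
g = 5: 5^114 ≡ 1 — hits 1, so not a primitive root.
g = 6: 6^114 ≡ 228; 6^76 ≡ 134; 6^12 ≡ 165 — none is 1, so 6 is a primitive root.
Hence the least primitive root of 229 is 6.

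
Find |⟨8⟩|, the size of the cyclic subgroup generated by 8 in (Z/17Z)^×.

The order of 8 must divide φ(17) = 17 − 1 = 16 = 2^4.
Divisors of 16: 1, 2, 4, 8, 16.
Check 8^d mod 17 for each divisor in increasing order:
8^1 ≡ 8 (mod 17)
8^2 ≡ 13 (mod 17)
8^4 ≡ 16 (mod 17)
8^8 ≡ 1 (mod 17) ✓
Hence ord(8) = 8.

8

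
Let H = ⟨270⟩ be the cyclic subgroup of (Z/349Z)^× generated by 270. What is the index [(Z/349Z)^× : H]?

3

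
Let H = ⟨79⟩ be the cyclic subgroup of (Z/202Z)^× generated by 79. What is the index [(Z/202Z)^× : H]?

4

Since 79 ∈ (Z/202Z)^×, its order divides φ(202) = φ(2)·φ(101) = 1·100 = 100 = 2^2 · 5^2.
Divisors of 100: 1, 2, 4, 5, 10, 20, 25, 50, 100.
Compute 79^d (mod 202) for the divisors d until we hit 1:
79^1 ≡ 79 (mod 202)
79^2 ≡ 181 (mod 202)
79^4 ≡ 37 (mod 202)
79^5 ≡ 95 (mod 202)
79^10 ≡ 137 (mod 202)
79^20 ≡ 185 (mod 202)
79^25 ≡ 1 (mod 202) ✓
Thus |⟨79⟩| = ord(79) = 25.
The index is φ(202) / ord(79) = 100 / 25 = 4.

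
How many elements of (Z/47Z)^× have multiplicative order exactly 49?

0

φ(47) = 47 − 1 = 46 = 2 · 23.
In a cyclic group of order 46, there are φ(d) elements of order d for each divisor d of 46, and zero for non-divisors.
49 does not divide 46, so no element of (Z/47Z)^× has order 49.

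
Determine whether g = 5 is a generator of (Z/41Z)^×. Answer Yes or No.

No

φ(41) = 41 − 1 = 40 = 2^3 · 5.
An element g generates (Z/41Z)^× iff g^(40/q) ≢ 1 (mod 41) for each prime q ∈ {2, 5}.
5^20 ≡ 1 (mod 41)  [q = 2: ≡ 1 ✗]
5^8 ≡ 18 (mod 41)  [q = 5: ≢ 1 ✓]
5^20 ≡ 1 shows ord(5) | 20, strictly less than φ(41); not a primitive root.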